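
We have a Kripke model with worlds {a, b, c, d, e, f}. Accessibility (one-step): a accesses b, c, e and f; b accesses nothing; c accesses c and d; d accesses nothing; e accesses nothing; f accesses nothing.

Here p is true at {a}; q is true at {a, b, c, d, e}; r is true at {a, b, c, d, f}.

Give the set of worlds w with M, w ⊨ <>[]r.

a: successors {b, c, e, f}; []r there: b:T, c:T, e:T, f:T. ✓
b: no successors, so <>[]r fails. ✗
c: successors {c, d}; []r there: c:T, d:T. ✓
d: no successors, so <>[]r fails. ✗
e: no successors, so <>[]r fails. ✗
f: no successors, so <>[]r fails. ✗

{a, c}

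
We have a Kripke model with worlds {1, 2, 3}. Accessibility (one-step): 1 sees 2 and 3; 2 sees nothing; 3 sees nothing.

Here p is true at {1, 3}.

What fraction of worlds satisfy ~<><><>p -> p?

2/3

1: ~<><><>p is T, p is T. ✓
2: ~<><><>p is T, p is F. ✗
3: ~<><><>p is T, p is T. ✓
That's 2 of 3 worlds, so 2/3.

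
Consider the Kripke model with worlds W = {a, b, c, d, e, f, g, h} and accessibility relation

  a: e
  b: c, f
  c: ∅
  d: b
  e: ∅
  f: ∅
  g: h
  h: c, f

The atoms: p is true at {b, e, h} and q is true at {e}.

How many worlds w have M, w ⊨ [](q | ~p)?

a: successors {e}; q | ~p there: e:T. ✓
b: successors {c, f}; q | ~p there: c:T, f:T. ✓
c: no successors, so [](q | ~p) holds vacuously. ✓
d: successors {b}; q | ~p there: b:F. ✗
e: no successors, so [](q | ~p) holds vacuously. ✓
f: no successors, so [](q | ~p) holds vacuously. ✓
g: successors {h}; q | ~p there: h:F. ✗
h: successors {c, f}; q | ~p there: c:T, f:T. ✓
Satisfying worlds: {a, b, c, e, f, h}.

6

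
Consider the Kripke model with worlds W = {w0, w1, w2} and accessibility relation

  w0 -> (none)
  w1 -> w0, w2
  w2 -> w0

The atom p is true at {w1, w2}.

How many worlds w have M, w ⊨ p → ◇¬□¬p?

1

w0: p is F, ◇¬□¬p is F. ✓
w1: p is T, ◇¬□¬p is F. ✗
w2: p is T, ◇¬□¬p is F. ✗
Satisfying worlds: {w0}.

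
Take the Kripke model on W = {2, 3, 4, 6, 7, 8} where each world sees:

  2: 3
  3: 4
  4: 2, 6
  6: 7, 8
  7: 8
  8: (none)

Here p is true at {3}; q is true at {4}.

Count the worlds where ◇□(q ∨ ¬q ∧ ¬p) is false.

2: successors {3}; □(q ∨ ¬q ∧ ¬p) there: 3:T. ✓
3: successors {4}; □(q ∨ ¬q ∧ ¬p) there: 4:T. ✓
4: successors {2, 6}; □(q ∨ ¬q ∧ ¬p) there: 2:F, 6:T. ✓
6: successors {7, 8}; □(q ∨ ¬q ∧ ¬p) there: 7:T, 8:T. ✓
7: successors {8}; □(q ∨ ¬q ∧ ¬p) there: 8:T. ✓
8: no successors, so ◇□(q ∨ ¬q ∧ ¬p) fails. ✗
Satisfying worlds: {2, 3, 4, 6, 7}.
So ◇□(q ∨ ¬q ∧ ¬p) fails at the other 1 world.

1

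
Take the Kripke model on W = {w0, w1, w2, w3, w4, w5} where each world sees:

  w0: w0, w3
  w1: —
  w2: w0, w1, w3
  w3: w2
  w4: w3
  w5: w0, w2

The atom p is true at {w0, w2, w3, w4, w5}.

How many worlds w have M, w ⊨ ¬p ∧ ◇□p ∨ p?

5

w0: ¬p ∧ ◇□p is F, p is T. ✓
w1: ¬p ∧ ◇□p is F, p is F. ✗
w2: ¬p ∧ ◇□p is F, p is T. ✓
w3: ¬p ∧ ◇□p is F, p is T. ✓
w4: ¬p ∧ ◇□p is F, p is T. ✓
w5: ¬p ∧ ◇□p is F, p is T. ✓
Satisfying worlds: {w0, w2, w3, w4, w5}.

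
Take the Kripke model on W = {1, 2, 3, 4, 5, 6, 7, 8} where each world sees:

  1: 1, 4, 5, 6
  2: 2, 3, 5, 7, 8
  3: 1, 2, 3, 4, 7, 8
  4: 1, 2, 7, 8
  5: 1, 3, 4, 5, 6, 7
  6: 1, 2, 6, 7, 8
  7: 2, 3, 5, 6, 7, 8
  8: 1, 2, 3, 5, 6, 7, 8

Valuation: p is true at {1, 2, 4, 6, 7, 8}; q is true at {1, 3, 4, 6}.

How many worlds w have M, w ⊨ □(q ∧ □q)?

1: successors {1, 4, 5, 6}; q ∧ □q there: 1:F, 4:F, 5:F, 6:F. ✗
2: successors {2, 3, 5, 7, 8}; q ∧ □q there: 2:F, 3:F, 5:F, 7:F, 8:F. ✗
3: successors {1, 2, 3, 4, 7, 8}; q ∧ □q there: 1:F, 2:F, 3:F, 4:F, 7:F, 8:F. ✗
4: successors {1, 2, 7, 8}; q ∧ □q there: 1:F, 2:F, 7:F, 8:F. ✗
5: successors {1, 3, 4, 5, 6, 7}; q ∧ □q there: 1:F, 3:F, 4:F, 5:F, 6:F, 7:F. ✗
6: successors {1, 2, 6, 7, 8}; q ∧ □q there: 1:F, 2:F, 6:F, 7:F, 8:F. ✗
7: successors {2, 3, 5, 6, 7, 8}; q ∧ □q there: 2:F, 3:F, 5:F, 6:F, 7:F, 8:F. ✗
8: successors {1, 2, 3, 5, 6, 7, 8}; q ∧ □q there: 1:F, 2:F, 3:F, 5:F, 6:F, 7:F, 8:F. ✗
Satisfying worlds: ∅.

0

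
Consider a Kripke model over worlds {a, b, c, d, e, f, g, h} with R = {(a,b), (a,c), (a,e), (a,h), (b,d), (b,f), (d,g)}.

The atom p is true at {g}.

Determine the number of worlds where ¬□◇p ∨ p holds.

4

a: ¬□◇p is T, p is F. ✓
b: ¬□◇p is T, p is F. ✓
c: ¬□◇p is F, p is F. ✗
d: ¬□◇p is T, p is F. ✓
e: ¬□◇p is F, p is F. ✗
f: ¬□◇p is F, p is F. ✗
g: ¬□◇p is F, p is T. ✓
h: ¬□◇p is F, p is F. ✗
Satisfying worlds: {a, b, d, g}.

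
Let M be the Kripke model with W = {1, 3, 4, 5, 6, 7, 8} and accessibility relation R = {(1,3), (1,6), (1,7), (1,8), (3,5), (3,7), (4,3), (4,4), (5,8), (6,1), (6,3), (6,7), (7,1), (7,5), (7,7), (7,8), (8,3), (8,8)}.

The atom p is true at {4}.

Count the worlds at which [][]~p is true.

6

1: successors {3, 6, 7, 8}; []~p there: 3:T, 6:T, 7:T, 8:T. ✓
3: successors {5, 7}; []~p there: 5:T, 7:T. ✓
4: successors {3, 4}; []~p there: 3:T, 4:F. ✗
5: successors {8}; []~p there: 8:T. ✓
6: successors {1, 3, 7}; []~p there: 1:T, 3:T, 7:T. ✓
7: successors {1, 5, 7, 8}; []~p there: 1:T, 5:T, 7:T, 8:T. ✓
8: successors {3, 8}; []~p there: 3:T, 8:T. ✓
Satisfying worlds: {1, 3, 5, 6, 7, 8}.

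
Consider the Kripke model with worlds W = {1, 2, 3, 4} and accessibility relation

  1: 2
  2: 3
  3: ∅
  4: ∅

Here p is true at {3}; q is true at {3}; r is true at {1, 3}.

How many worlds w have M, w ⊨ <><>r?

1

1: successors {2}; <>r there: 2:T. ✓
2: successors {3}; <>r there: 3:F. ✗
3: no successors, so <><>r fails. ✗
4: no successors, so <><>r fails. ✗
Satisfying worlds: {1}.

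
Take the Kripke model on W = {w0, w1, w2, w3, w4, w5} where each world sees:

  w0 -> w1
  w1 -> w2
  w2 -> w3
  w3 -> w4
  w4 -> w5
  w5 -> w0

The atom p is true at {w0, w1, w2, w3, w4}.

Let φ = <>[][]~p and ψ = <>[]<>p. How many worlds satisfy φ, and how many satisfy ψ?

For <>[][]~p:
w0: successors {w1}; [][]~p there: w1:F. ✗
w1: successors {w2}; [][]~p there: w2:F. ✗
w2: successors {w3}; [][]~p there: w3:T. ✓
w3: successors {w4}; [][]~p there: w4:F. ✗
w4: successors {w5}; [][]~p there: w5:F. ✗
w5: successors {w0}; [][]~p there: w0:F. ✗
— 1 world.
For <>[]<>p:
w0: successors {w1}; []<>p there: w1:T. ✓
w1: successors {w2}; []<>p there: w2:T. ✓
w2: successors {w3}; []<>p there: w3:F. ✗
w3: successors {w4}; []<>p there: w4:T. ✓
w4: successors {w5}; []<>p there: w5:T. ✓
w5: successors {w0}; []<>p there: w0:T. ✓
— 5 worlds.

1 and 5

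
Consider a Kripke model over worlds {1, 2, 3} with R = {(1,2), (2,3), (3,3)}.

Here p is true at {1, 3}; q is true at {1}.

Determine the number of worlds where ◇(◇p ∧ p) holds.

1: successors {2}; ◇p ∧ p there: 2:F. ✗
2: successors {3}; ◇p ∧ p there: 3:T. ✓
3: successors {3}; ◇p ∧ p there: 3:T. ✓
Satisfying worlds: {2, 3}.

2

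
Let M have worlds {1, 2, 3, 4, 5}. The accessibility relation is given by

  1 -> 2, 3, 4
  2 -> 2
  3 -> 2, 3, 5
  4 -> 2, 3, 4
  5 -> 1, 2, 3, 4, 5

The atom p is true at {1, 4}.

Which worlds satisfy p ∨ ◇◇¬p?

{1, 2, 3, 4, 5}

1: p is T, ◇◇¬p is T. ✓
2: p is F, ◇◇¬p is T. ✓
3: p is F, ◇◇¬p is T. ✓
4: p is T, ◇◇¬p is T. ✓
5: p is F, ◇◇¬p is T. ✓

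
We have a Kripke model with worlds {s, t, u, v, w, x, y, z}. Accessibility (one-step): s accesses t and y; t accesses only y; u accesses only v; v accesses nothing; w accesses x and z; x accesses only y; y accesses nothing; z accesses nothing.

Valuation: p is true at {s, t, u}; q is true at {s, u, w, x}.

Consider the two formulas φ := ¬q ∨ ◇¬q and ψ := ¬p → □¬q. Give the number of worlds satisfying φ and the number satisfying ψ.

8 and 7

For ¬q ∨ ◇¬q:
s: ¬q is F, ◇¬q is T. ✓
t: ¬q is T, ◇¬q is T. ✓
u: ¬q is F, ◇¬q is T. ✓
v: ¬q is T, ◇¬q is F. ✓
w: ¬q is F, ◇¬q is T. ✓
x: ¬q is F, ◇¬q is T. ✓
y: ¬q is T, ◇¬q is F. ✓
z: ¬q is T, ◇¬q is F. ✓
— 8 worlds.
For ¬p → □¬q:
s: ¬p is F, □¬q is T. ✓
t: ¬p is F, □¬q is T. ✓
u: ¬p is F, □¬q is T. ✓
v: ¬p is T, □¬q is T. ✓
w: ¬p is T, □¬q is F. ✗
x: ¬p is T, □¬q is T. ✓
y: ¬p is T, □¬q is T. ✓
z: ¬p is T, □¬q is T. ✓
— 7 worlds.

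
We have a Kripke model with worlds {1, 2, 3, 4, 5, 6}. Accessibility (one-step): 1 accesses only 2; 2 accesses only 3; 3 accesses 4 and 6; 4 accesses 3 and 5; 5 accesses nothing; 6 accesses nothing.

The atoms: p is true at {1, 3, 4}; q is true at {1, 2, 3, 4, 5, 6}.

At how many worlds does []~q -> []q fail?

0

1: []~q is F, []q is T. ✓
2: []~q is F, []q is T. ✓
3: []~q is F, []q is T. ✓
4: []~q is F, []q is T. ✓
5: []~q is T, []q is T. ✓
6: []~q is T, []q is T. ✓
Satisfying worlds: {1, 2, 3, 4, 5, 6}.
So []~q -> []q fails at the other 0 worlds.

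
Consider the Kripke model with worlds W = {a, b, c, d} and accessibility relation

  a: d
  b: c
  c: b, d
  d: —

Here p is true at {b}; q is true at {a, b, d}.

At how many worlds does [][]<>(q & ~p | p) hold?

3

a: successors {d}; []<>(q & ~p | p) there: d:T. ✓
b: successors {c}; []<>(q & ~p | p) there: c:F. ✗
c: successors {b, d}; []<>(q & ~p | p) there: b:T, d:T. ✓
d: no successors, so [][]<>(q & ~p | p) holds vacuously. ✓
Satisfying worlds: {a, c, d}.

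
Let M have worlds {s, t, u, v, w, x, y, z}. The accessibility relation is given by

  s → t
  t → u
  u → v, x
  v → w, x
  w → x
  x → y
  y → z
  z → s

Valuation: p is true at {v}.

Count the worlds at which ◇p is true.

s: successors {t}; p there: t:F. ✗
t: successors {u}; p there: u:F. ✗
u: successors {v, x}; p there: v:T, x:F. ✓
v: successors {w, x}; p there: w:F, x:F. ✗
w: successors {x}; p there: x:F. ✗
x: successors {y}; p there: y:F. ✗
y: successors {z}; p there: z:F. ✗
z: successors {s}; p there: s:F. ✗
Satisfying worlds: {u}.

1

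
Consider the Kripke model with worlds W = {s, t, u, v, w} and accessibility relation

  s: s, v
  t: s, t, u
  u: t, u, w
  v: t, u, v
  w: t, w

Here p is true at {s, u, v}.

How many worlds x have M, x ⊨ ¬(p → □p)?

s: p → □p is T. ✗
t: p → □p is T. ✗
u: p → □p is F. ✓
v: p → □p is F. ✓
w: p → □p is T. ✗
Satisfying worlds: {u, v}.

2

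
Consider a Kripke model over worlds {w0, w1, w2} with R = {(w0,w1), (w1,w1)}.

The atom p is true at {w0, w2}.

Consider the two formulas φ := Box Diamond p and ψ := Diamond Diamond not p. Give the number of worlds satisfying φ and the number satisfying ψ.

1 and 2

For Box Diamond p:
w0: successors {w1}; Diamond p there: w1:F. ✗
w1: successors {w1}; Diamond p there: w1:F. ✗
w2: no successors, so Box Diamond p holds vacuously. ✓
— 1 world.
For Diamond Diamond not p:
w0: successors {w1}; Diamond not p there: w1:T. ✓
w1: successors {w1}; Diamond not p there: w1:T. ✓
w2: no successors, so Diamond Diamond not p fails. ✗
— 2 worlds.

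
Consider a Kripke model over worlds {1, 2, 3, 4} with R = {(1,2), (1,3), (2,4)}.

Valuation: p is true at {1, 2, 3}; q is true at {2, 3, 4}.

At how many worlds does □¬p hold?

3

1: successors {2, 3}; ¬p there: 2:F, 3:F. ✗
2: successors {4}; ¬p there: 4:T. ✓
3: no successors, so □¬p holds vacuously. ✓
4: no successors, so □¬p holds vacuously. ✓
Satisfying worlds: {2, 3, 4}.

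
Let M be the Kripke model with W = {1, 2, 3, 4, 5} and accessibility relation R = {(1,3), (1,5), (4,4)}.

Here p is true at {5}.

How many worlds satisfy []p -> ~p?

1: []p is F, ~p is T. ✓
2: []p is T, ~p is T. ✓
3: []p is T, ~p is T. ✓
4: []p is F, ~p is T. ✓
5: []p is T, ~p is F. ✗
Satisfying worlds: {1, 2, 3, 4}.

4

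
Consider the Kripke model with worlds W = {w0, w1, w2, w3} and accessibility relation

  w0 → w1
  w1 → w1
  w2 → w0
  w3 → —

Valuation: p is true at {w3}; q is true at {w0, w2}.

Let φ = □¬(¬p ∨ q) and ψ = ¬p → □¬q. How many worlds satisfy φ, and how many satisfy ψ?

For □¬(¬p ∨ q):
w0: successors {w1}; ¬(¬p ∨ q) there: w1:F. ✗
w1: successors {w1}; ¬(¬p ∨ q) there: w1:F. ✗
w2: successors {w0}; ¬(¬p ∨ q) there: w0:F. ✗
w3: no successors, so □¬(¬p ∨ q) holds vacuously. ✓
— 1 world.
For ¬p → □¬q:
w0: ¬p is T, □¬q is T. ✓
w1: ¬p is T, □¬q is T. ✓
w2: ¬p is T, □¬q is F. ✗
w3: ¬p is F, □¬q is T. ✓
— 3 worlds.

1 and 3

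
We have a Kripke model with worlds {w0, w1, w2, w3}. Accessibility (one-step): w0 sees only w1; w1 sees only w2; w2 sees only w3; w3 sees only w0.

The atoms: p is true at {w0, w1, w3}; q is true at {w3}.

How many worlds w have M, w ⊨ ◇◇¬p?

1

w0: successors {w1}; ◇¬p there: w1:T. ✓
w1: successors {w2}; ◇¬p there: w2:F. ✗
w2: successors {w3}; ◇¬p there: w3:F. ✗
w3: successors {w0}; ◇¬p there: w0:F. ✗
Satisfying worlds: {w0}.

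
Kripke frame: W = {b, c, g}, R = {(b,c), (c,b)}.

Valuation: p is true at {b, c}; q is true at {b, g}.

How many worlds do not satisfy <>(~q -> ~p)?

2

b: successors {c}; ~q -> ~p there: c:F. ✗
c: successors {b}; ~q -> ~p there: b:T. ✓
g: no successors, so <>(~q -> ~p) fails. ✗
Satisfying worlds: {c}.
So <>(~q -> ~p) fails at the other 2 worlds.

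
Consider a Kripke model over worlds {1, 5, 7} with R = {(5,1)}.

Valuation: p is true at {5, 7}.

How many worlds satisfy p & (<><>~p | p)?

1: p is F, <><>~p | p is F. ✗
5: p is T, <><>~p | p is T. ✓
7: p is T, <><>~p | p is T. ✓
Satisfying worlds: {5, 7}.

2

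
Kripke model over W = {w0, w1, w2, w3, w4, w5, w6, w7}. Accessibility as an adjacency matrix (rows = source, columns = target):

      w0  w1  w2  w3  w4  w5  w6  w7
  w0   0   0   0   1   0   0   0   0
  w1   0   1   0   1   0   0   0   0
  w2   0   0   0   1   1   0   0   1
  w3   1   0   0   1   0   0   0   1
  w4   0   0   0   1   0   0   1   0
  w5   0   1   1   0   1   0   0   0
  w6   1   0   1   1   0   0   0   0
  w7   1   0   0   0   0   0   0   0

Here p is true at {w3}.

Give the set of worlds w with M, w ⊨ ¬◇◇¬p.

{w7}

w0: ◇◇¬p is T. ✗
w1: ◇◇¬p is T. ✗
w2: ◇◇¬p is T. ✗
w3: ◇◇¬p is T. ✗
w4: ◇◇¬p is T. ✗
w5: ◇◇¬p is T. ✗
w6: ◇◇¬p is T. ✗
w7: ◇◇¬p is F. ✓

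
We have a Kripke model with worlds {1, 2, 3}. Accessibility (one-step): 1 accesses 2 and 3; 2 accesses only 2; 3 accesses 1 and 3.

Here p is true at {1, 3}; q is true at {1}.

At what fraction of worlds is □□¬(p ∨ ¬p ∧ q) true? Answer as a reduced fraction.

1/3

1: successors {2, 3}; □¬(p ∨ ¬p ∧ q) there: 2:T, 3:F. ✗
2: successors {2}; □¬(p ∨ ¬p ∧ q) there: 2:T. ✓
3: successors {1, 3}; □¬(p ∨ ¬p ∧ q) there: 1:F, 3:F. ✗
That's 1 of 3 worlds, so 1/3.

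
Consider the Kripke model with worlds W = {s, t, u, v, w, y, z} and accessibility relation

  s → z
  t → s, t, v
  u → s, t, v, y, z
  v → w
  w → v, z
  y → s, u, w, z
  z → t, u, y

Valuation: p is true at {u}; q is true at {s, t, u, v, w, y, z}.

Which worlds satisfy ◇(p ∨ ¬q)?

s: successors {z}; p ∨ ¬q there: z:F. ✗
t: successors {s, t, v}; p ∨ ¬q there: s:F, t:F, v:F. ✗
u: successors {s, t, v, y, z}; p ∨ ¬q there: s:F, t:F, v:F, y:F, z:F. ✗
v: successors {w}; p ∨ ¬q there: w:F. ✗
w: successors {v, z}; p ∨ ¬q there: v:F, z:F. ✗
y: successors {s, u, w, z}; p ∨ ¬q there: s:F, u:T, w:F, z:F. ✓
z: successors {t, u, y}; p ∨ ¬q there: t:F, u:T, y:F. ✓

{y, z}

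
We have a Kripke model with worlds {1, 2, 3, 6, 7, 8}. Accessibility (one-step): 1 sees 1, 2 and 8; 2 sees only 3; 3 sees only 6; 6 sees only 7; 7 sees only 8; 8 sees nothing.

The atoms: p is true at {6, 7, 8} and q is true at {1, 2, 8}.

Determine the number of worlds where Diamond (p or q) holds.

4

1: successors {1, 2, 8}; p or q there: 1:T, 2:T, 8:T. ✓
2: successors {3}; p or q there: 3:F. ✗
3: successors {6}; p or q there: 6:T. ✓
6: successors {7}; p or q there: 7:T. ✓
7: successors {8}; p or q there: 8:T. ✓
8: no successors, so Diamond (p or q) fails. ✗
Satisfying worlds: {1, 3, 6, 7}.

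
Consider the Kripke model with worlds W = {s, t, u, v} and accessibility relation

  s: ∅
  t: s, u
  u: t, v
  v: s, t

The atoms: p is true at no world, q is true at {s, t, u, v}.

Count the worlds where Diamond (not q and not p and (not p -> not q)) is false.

4

s: no successors, so Diamond (not q and not p and (not p -> not q)) fails. ✗
t: successors {s, u}; not q and not p and (not p -> not q) there: s:F, u:F. ✗
u: successors {t, v}; not q and not p and (not p -> not q) there: t:F, v:F. ✗
v: successors {s, t}; not q and not p and (not p -> not q) there: s:F, t:F. ✗
Satisfying worlds: ∅.
So Diamond (not q and not p and (not p -> not q)) fails at the other 4 worlds.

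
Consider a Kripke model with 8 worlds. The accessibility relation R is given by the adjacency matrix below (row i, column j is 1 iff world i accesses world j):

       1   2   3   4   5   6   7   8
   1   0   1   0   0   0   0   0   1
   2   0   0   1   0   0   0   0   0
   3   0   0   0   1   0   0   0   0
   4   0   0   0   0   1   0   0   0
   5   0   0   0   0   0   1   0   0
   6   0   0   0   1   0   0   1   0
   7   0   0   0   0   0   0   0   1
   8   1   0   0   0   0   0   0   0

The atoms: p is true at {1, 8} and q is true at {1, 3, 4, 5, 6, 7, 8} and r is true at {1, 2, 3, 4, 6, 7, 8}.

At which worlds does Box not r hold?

1: successors {2, 8}; not r there: 2:F, 8:F. ✗
2: successors {3}; not r there: 3:F. ✗
3: successors {4}; not r there: 4:F. ✗
4: successors {5}; not r there: 5:T. ✓
5: successors {6}; not r there: 6:F. ✗
6: successors {4, 7}; not r there: 4:F, 7:F. ✗
7: successors {8}; not r there: 8:F. ✗
8: successors {1}; not r there: 1:F. ✗

{4}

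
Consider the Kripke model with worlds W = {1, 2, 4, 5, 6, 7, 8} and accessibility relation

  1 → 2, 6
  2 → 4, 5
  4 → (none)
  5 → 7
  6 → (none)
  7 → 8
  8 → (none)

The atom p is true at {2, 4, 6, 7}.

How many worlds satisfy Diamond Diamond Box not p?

3

1: successors {2, 6}; Diamond Box not p there: 2:T, 6:F. ✓
2: successors {4, 5}; Diamond Box not p there: 4:F, 5:T. ✓
4: no successors, so Diamond Diamond Box not p fails. ✗
5: successors {7}; Diamond Box not p there: 7:T. ✓
6: no successors, so Diamond Diamond Box not p fails. ✗
7: successors {8}; Diamond Box not p there: 8:F. ✗
8: no successors, so Diamond Diamond Box not p fails. ✗
Satisfying worlds: {1, 2, 5}.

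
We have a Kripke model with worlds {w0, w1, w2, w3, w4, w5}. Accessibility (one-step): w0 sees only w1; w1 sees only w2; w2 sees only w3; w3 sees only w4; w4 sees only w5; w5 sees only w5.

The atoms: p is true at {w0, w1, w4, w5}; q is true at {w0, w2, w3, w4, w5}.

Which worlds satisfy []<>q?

w0: successors {w1}; <>q there: w1:T. ✓
w1: successors {w2}; <>q there: w2:T. ✓
w2: successors {w3}; <>q there: w3:T. ✓
w3: successors {w4}; <>q there: w4:T. ✓
w4: successors {w5}; <>q there: w5:T. ✓
w5: successors {w5}; <>q there: w5:T. ✓

{w0, w1, w2, w3, w4, w5}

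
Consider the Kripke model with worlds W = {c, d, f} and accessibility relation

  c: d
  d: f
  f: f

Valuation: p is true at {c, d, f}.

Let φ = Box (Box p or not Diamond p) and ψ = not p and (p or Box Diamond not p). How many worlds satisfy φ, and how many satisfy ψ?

For Box (Box p or not Diamond p):
c: successors {d}; Box p or not Diamond p there: d:T. ✓
d: successors {f}; Box p or not Diamond p there: f:T. ✓
f: successors {f}; Box p or not Diamond p there: f:T. ✓
— 3 worlds.
For not p and (p or Box Diamond not p):
c: not p is F, p or Box Diamond not p is T. ✗
d: not p is F, p or Box Diamond not p is T. ✗
f: not p is F, p or Box Diamond not p is T. ✗
— 0 worlds.

3 and 0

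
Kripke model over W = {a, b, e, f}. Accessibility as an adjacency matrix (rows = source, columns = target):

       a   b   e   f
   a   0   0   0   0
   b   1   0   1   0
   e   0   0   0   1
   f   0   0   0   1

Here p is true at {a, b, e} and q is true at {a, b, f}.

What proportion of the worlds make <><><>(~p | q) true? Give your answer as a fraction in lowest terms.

3/4

a: no successors, so <><><>(~p | q) fails. ✗
b: successors {a, e}; <><>(~p | q) there: a:F, e:T. ✓
e: successors {f}; <><>(~p | q) there: f:T. ✓
f: successors {f}; <><>(~p | q) there: f:T. ✓
That's 3 of 4 worlds, so 3/4.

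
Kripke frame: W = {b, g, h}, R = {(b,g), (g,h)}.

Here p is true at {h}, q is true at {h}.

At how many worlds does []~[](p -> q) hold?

1

b: successors {g}; ~[](p -> q) there: g:F. ✗
g: successors {h}; ~[](p -> q) there: h:F. ✗
h: no successors, so []~[](p -> q) holds vacuously. ✓
Satisfying worlds: {h}.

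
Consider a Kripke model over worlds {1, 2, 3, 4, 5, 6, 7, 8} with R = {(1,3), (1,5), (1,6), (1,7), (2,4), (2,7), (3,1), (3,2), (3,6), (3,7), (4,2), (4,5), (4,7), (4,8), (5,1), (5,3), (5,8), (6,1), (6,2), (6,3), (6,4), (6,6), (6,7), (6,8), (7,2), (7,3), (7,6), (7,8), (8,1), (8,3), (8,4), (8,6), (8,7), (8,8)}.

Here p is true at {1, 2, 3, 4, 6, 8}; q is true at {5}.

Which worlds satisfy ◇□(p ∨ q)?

1: successors {3, 5, 6, 7}; □(p ∨ q) there: 3:F, 5:T, 6:F, 7:T. ✓
2: successors {4, 7}; □(p ∨ q) there: 4:F, 7:T. ✓
3: successors {1, 2, 6, 7}; □(p ∨ q) there: 1:F, 2:F, 6:F, 7:T. ✓
4: successors {2, 5, 7, 8}; □(p ∨ q) there: 2:F, 5:T, 7:T, 8:F. ✓
5: successors {1, 3, 8}; □(p ∨ q) there: 1:F, 3:F, 8:F. ✗
6: successors {1, 2, 3, 4, 6, 7, 8}; □(p ∨ q) there: 1:F, 2:F, 3:F, 4:F, 6:F, 7:T, 8:F. ✓
7: successors {2, 3, 6, 8}; □(p ∨ q) there: 2:F, 3:F, 6:F, 8:F. ✗
8: successors {1, 3, 4, 6, 7, 8}; □(p ∨ q) there: 1:F, 3:F, 4:F, 6:F, 7:T, 8:F. ✓

{1, 2, 3, 4, 6, 8}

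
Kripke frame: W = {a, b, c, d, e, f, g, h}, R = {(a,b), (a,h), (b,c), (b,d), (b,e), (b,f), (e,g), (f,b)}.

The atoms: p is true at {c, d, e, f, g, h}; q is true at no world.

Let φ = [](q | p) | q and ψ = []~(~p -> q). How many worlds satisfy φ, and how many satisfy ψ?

6 and 5

For [](q | p) | q:
a: [](q | p) is F, q is F. ✗
b: [](q | p) is T, q is F. ✓
c: [](q | p) is T, q is F. ✓
d: [](q | p) is T, q is F. ✓
e: [](q | p) is T, q is F. ✓
f: [](q | p) is F, q is F. ✗
g: [](q | p) is T, q is F. ✓
h: [](q | p) is T, q is F. ✓
— 6 worlds.
For []~(~p -> q):
a: successors {b, h}; ~(~p -> q) there: b:T, h:F. ✗
b: successors {c, d, e, f}; ~(~p -> q) there: c:F, d:F, e:F, f:F. ✗
c: no successors, so []~(~p -> q) holds vacuously. ✓
d: no successors, so []~(~p -> q) holds vacuously. ✓
e: successors {g}; ~(~p -> q) there: g:F. ✗
f: successors {b}; ~(~p -> q) there: b:T. ✓
g: no successors, so []~(~p -> q) holds vacuously. ✓
h: no successors, so []~(~p -> q) holds vacuously. ✓
— 5 worlds.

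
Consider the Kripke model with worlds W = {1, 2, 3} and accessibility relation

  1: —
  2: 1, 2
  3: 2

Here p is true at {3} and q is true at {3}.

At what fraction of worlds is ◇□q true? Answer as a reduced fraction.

1/3

1: no successors, so ◇□q fails. ✗
2: successors {1, 2}; □q there: 1:T, 2:F. ✓
3: successors {2}; □q there: 2:F. ✗
That's 1 of 3 worlds, so 1/3.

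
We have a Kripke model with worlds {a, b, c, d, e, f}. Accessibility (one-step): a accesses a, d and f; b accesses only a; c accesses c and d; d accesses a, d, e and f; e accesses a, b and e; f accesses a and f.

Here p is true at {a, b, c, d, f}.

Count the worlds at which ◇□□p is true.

4

a: successors {a, d, f}; □□p there: a:F, d:F, f:T. ✓
b: successors {a}; □□p there: a:F. ✗
c: successors {c, d}; □□p there: c:F, d:F. ✗
d: successors {a, d, e, f}; □□p there: a:F, d:F, e:F, f:T. ✓
e: successors {a, b, e}; □□p there: a:F, b:T, e:F. ✓
f: successors {a, f}; □□p there: a:F, f:T. ✓
Satisfying worlds: {a, d, e, f}.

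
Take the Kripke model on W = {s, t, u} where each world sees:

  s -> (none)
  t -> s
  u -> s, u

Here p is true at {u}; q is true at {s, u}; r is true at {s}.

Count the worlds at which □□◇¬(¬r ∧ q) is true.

2

s: no successors, so □□◇¬(¬r ∧ q) holds vacuously. ✓
t: successors {s}; □◇¬(¬r ∧ q) there: s:T. ✓
u: successors {s, u}; □◇¬(¬r ∧ q) there: s:T, u:F. ✗
Satisfying worlds: {s, t}.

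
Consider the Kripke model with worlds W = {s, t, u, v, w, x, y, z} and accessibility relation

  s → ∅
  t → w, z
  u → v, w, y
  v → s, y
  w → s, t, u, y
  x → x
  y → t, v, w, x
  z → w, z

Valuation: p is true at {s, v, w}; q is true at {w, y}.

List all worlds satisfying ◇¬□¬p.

{t, u, v, w, y, z}

s: no successors, so ◇¬□¬p fails. ✗
t: successors {w, z}; ¬□¬p there: w:T, z:T. ✓
u: successors {v, w, y}; ¬□¬p there: v:T, w:T, y:T. ✓
v: successors {s, y}; ¬□¬p there: s:F, y:T. ✓
w: successors {s, t, u, y}; ¬□¬p there: s:F, t:T, u:T, y:T. ✓
x: successors {x}; ¬□¬p there: x:F. ✗
y: successors {t, v, w, x}; ¬□¬p there: t:T, v:T, w:T, x:F. ✓
z: successors {w, z}; ¬□¬p there: w:T, z:T. ✓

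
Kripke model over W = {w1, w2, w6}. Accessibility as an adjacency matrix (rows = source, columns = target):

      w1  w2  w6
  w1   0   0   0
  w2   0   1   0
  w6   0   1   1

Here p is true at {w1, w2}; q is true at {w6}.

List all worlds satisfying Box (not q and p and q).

w1: no successors, so Box (not q and p and q) holds vacuously. ✓
w2: successors {w2}; not q and p and q there: w2:F. ✗
w6: successors {w2, w6}; not q and p and q there: w2:F, w6:F. ✗

{w1}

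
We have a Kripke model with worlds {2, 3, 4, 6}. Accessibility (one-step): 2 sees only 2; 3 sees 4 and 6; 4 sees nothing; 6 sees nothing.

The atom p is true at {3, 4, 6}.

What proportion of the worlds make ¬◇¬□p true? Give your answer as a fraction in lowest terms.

3/4

2: ◇¬□p is T. ✗
3: ◇¬□p is F. ✓
4: ◇¬□p is F. ✓
6: ◇¬□p is F. ✓
That's 3 of 4 worlds, so 3/4.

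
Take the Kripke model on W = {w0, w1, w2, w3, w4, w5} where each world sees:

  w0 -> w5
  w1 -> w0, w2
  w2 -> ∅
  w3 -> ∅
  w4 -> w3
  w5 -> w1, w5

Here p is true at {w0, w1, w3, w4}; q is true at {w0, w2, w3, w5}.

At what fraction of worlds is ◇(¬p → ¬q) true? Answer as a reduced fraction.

1/2

w0: successors {w5}; ¬p → ¬q there: w5:F. ✗
w1: successors {w0, w2}; ¬p → ¬q there: w0:T, w2:F. ✓
w2: no successors, so ◇(¬p → ¬q) fails. ✗
w3: no successors, so ◇(¬p → ¬q) fails. ✗
w4: successors {w3}; ¬p → ¬q there: w3:T. ✓
w5: successors {w1, w5}; ¬p → ¬q there: w1:T, w5:F. ✓
That's 3 of 6 worlds, so 3/6 = 1/2.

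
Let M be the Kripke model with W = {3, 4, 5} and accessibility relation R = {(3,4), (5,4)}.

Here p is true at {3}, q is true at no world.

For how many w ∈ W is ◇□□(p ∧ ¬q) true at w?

3: successors {4}; □□(p ∧ ¬q) there: 4:T. ✓
4: no successors, so ◇□□(p ∧ ¬q) fails. ✗
5: successors {4}; □□(p ∧ ¬q) there: 4:T. ✓
Satisfying worlds: {3, 5}.

2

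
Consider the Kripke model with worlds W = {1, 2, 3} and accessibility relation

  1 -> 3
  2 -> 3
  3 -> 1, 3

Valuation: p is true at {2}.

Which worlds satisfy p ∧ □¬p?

1: p is F, □¬p is T. ✗
2: p is T, □¬p is T. ✓
3: p is F, □¬p is T. ✗

{2}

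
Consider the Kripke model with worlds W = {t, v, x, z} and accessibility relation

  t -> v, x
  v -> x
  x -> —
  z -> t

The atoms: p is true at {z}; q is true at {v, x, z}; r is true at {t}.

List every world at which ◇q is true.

{t, v}

t: successors {v, x}; q there: v:T, x:T. ✓
v: successors {x}; q there: x:T. ✓
x: no successors, so ◇q fails. ✗
z: successors {t}; q there: t:F. ✗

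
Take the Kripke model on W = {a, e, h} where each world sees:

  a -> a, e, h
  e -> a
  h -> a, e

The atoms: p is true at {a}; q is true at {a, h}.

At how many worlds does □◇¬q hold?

1

a: successors {a, e, h}; ◇¬q there: a:T, e:F, h:T. ✗
e: successors {a}; ◇¬q there: a:T. ✓
h: successors {a, e}; ◇¬q there: a:T, e:F. ✗
Satisfying worlds: {e}.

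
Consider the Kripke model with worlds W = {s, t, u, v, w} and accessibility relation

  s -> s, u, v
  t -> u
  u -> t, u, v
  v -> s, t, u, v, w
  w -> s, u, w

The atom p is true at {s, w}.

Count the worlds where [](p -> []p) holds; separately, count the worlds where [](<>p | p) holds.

2 and 0

For [](p -> []p):
s: successors {s, u, v}; p -> []p there: s:F, u:T, v:T. ✗
t: successors {u}; p -> []p there: u:T. ✓
u: successors {t, u, v}; p -> []p there: t:T, u:T, v:T. ✓
v: successors {s, t, u, v, w}; p -> []p there: s:F, t:T, u:T, v:T, w:F. ✗
w: successors {s, u, w}; p -> []p there: s:F, u:T, w:F. ✗
— 2 worlds.
For [](<>p | p):
s: successors {s, u, v}; <>p | p there: s:T, u:F, v:T. ✗
t: successors {u}; <>p | p there: u:F. ✗
u: successors {t, u, v}; <>p | p there: t:F, u:F, v:T. ✗
v: successors {s, t, u, v, w}; <>p | p there: s:T, t:F, u:F, v:T, w:T. ✗
w: successors {s, u, w}; <>p | p there: s:T, u:F, w:T. ✗
— 0 worlds.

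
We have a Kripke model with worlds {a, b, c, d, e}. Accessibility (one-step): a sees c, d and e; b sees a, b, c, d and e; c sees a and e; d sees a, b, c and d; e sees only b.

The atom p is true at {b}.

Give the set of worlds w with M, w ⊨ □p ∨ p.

a: □p is F, p is F. ✗
b: □p is F, p is T. ✓
c: □p is F, p is F. ✗
d: □p is F, p is F. ✗
e: □p is T, p is F. ✓

{b, e}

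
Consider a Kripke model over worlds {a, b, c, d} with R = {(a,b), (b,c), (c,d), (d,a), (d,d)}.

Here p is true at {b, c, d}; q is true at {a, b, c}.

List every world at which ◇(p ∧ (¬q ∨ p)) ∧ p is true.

{b, c, d}

a: ◇(p ∧ (¬q ∨ p)) is T, p is F. ✗
b: ◇(p ∧ (¬q ∨ p)) is T, p is T. ✓
c: ◇(p ∧ (¬q ∨ p)) is T, p is T. ✓
d: ◇(p ∧ (¬q ∨ p)) is T, p is T. ✓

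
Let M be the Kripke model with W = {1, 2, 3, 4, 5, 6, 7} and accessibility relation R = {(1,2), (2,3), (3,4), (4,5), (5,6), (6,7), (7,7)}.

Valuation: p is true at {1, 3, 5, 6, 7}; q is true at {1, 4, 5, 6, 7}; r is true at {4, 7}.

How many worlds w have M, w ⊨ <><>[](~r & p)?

2

1: successors {2}; <>[](~r & p) there: 2:F. ✗
2: successors {3}; <>[](~r & p) there: 3:T. ✓
3: successors {4}; <>[](~r & p) there: 4:T. ✓
4: successors {5}; <>[](~r & p) there: 5:F. ✗
5: successors {6}; <>[](~r & p) there: 6:F. ✗
6: successors {7}; <>[](~r & p) there: 7:F. ✗
7: successors {7}; <>[](~r & p) there: 7:F. ✗
Satisfying worlds: {2, 3}.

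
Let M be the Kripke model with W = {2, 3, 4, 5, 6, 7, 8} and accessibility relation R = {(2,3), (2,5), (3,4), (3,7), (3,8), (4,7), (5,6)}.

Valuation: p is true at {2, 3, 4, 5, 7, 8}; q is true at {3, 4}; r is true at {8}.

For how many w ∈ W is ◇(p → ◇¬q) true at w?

2: successors {3, 5}; p → ◇¬q there: 3:T, 5:T. ✓
3: successors {4, 7, 8}; p → ◇¬q there: 4:T, 7:F, 8:F. ✓
4: successors {7}; p → ◇¬q there: 7:F. ✗
5: successors {6}; p → ◇¬q there: 6:T. ✓
6: no successors, so ◇(p → ◇¬q) fails. ✗
7: no successors, so ◇(p → ◇¬q) fails. ✗
8: no successors, so ◇(p → ◇¬q) fails. ✗
Satisfying worlds: {2, 3, 5}.

3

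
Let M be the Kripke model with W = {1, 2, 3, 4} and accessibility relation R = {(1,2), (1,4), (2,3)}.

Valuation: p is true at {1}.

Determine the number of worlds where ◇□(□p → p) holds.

2

1: successors {2, 4}; □(□p → p) there: 2:F, 4:T. ✓
2: successors {3}; □(□p → p) there: 3:T. ✓
3: no successors, so ◇□(□p → p) fails. ✗
4: no successors, so ◇□(□p → p) fails. ✗
Satisfying worlds: {1, 2}.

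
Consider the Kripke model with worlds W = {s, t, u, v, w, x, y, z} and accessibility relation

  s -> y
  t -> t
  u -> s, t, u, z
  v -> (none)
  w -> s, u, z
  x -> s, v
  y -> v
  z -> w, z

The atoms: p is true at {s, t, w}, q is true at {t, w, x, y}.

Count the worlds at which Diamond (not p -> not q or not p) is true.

s: successors {y}; not p -> not q or not p there: y:T. ✓
t: successors {t}; not p -> not q or not p there: t:T. ✓
u: successors {s, t, u, z}; not p -> not q or not p there: s:T, t:T, u:T, z:T. ✓
v: no successors, so Diamond (not p -> not q or not p) fails. ✗
w: successors {s, u, z}; not p -> not q or not p there: s:T, u:T, z:T. ✓
x: successors {s, v}; not p -> not q or not p there: s:T, v:T. ✓
y: successors {v}; not p -> not q or not p there: v:T. ✓
z: successors {w, z}; not p -> not q or not p there: w:T, z:T. ✓
Satisfying worlds: {s, t, u, w, x, y, z}.

7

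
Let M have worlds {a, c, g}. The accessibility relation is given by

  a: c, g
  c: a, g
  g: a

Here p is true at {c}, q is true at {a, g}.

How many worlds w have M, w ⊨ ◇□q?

a: successors {c, g}; □q there: c:T, g:T. ✓
c: successors {a, g}; □q there: a:F, g:T. ✓
g: successors {a}; □q there: a:F. ✗
Satisfying worlds: {a, c}.

2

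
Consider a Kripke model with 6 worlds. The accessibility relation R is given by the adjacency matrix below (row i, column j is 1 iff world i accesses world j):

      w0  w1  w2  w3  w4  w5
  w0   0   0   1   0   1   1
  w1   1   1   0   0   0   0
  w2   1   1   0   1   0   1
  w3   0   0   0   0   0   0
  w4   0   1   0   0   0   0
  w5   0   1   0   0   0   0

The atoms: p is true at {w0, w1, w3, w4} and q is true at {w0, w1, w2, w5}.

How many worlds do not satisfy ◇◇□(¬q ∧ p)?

w0: successors {w2, w4, w5}; ◇□(¬q ∧ p) there: w2:T, w4:F, w5:F. ✓
w1: successors {w0, w1}; ◇□(¬q ∧ p) there: w0:F, w1:F. ✗
w2: successors {w0, w1, w3, w5}; ◇□(¬q ∧ p) there: w0:F, w1:F, w3:F, w5:F. ✗
w3: no successors, so ◇◇□(¬q ∧ p) fails. ✗
w4: successors {w1}; ◇□(¬q ∧ p) there: w1:F. ✗
w5: successors {w1}; ◇□(¬q ∧ p) there: w1:F. ✗
Satisfying worlds: {w0}.
So ◇◇□(¬q ∧ p) fails at the other 5 worlds.

5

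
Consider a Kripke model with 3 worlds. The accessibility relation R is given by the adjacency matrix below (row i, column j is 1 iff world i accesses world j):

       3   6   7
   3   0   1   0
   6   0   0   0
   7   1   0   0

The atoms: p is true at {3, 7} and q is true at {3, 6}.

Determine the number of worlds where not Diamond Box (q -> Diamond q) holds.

2

3: Diamond Box (q -> Diamond q) is T. ✗
6: Diamond Box (q -> Diamond q) is F. ✓
7: Diamond Box (q -> Diamond q) is F. ✓
Satisfying worlds: {6, 7}.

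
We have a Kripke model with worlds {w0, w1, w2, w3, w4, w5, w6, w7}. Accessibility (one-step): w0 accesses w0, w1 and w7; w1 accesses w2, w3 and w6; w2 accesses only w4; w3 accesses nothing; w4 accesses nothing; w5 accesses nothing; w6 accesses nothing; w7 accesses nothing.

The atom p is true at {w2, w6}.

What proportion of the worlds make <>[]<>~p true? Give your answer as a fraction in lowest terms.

w0: successors {w0, w1, w7}; []<>~p there: w0:F, w1:F, w7:T. ✓
w1: successors {w2, w3, w6}; []<>~p there: w2:F, w3:T, w6:T. ✓
w2: successors {w4}; []<>~p there: w4:T. ✓
w3: no successors, so <>[]<>~p fails. ✗
w4: no successors, so <>[]<>~p fails. ✗
w5: no successors, so <>[]<>~p fails. ✗
w6: no successors, so <>[]<>~p fails. ✗
w7: no successors, so <>[]<>~p fails. ✗
That's 3 of 8 worlds, so 3/8.

3/8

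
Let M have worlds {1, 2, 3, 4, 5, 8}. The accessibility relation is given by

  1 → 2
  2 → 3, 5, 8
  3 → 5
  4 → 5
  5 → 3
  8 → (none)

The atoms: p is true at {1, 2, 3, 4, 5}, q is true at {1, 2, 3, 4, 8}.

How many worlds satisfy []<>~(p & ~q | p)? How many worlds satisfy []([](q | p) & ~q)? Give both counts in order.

2 and 3

For []<>~(p & ~q | p):
1: successors {2}; <>~(p & ~q | p) there: 2:T. ✓
2: successors {3, 5, 8}; <>~(p & ~q | p) there: 3:F, 5:F, 8:F. ✗
3: successors {5}; <>~(p & ~q | p) there: 5:F. ✗
4: successors {5}; <>~(p & ~q | p) there: 5:F. ✗
5: successors {3}; <>~(p & ~q | p) there: 3:F. ✗
8: no successors, so []<>~(p & ~q | p) holds vacuously. ✓
— 2 worlds.
For []([](q | p) & ~q):
1: successors {2}; [](q | p) & ~q there: 2:F. ✗
2: successors {3, 5, 8}; [](q | p) & ~q there: 3:F, 5:T, 8:F. ✗
3: successors {5}; [](q | p) & ~q there: 5:T. ✓
4: successors {5}; [](q | p) & ~q there: 5:T. ✓
5: successors {3}; [](q | p) & ~q there: 3:F. ✗
8: no successors, so []([](q | p) & ~q) holds vacuously. ✓
— 3 worlds.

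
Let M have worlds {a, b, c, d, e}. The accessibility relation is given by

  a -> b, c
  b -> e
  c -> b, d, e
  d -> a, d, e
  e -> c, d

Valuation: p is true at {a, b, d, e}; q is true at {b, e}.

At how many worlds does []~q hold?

a: successors {b, c}; ~q there: b:F, c:T. ✗
b: successors {e}; ~q there: e:F. ✗
c: successors {b, d, e}; ~q there: b:F, d:T, e:F. ✗
d: successors {a, d, e}; ~q there: a:T, d:T, e:F. ✗
e: successors {c, d}; ~q there: c:T, d:T. ✓
Satisfying worlds: {e}.

1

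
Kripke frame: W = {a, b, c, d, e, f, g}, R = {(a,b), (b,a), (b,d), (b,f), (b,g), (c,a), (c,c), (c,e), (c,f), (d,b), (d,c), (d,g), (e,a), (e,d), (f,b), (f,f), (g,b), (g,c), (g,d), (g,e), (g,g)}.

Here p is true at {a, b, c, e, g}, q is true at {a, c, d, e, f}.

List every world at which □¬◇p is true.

a: successors {b}; ¬◇p there: b:F. ✗
b: successors {a, d, f, g}; ¬◇p there: a:F, d:F, f:F, g:F. ✗
c: successors {a, c, e, f}; ¬◇p there: a:F, c:F, e:F, f:F. ✗
d: successors {b, c, g}; ¬◇p there: b:F, c:F, g:F. ✗
e: successors {a, d}; ¬◇p there: a:F, d:F. ✗
f: successors {b, f}; ¬◇p there: b:F, f:F. ✗
g: successors {b, c, d, e, g}; ¬◇p there: b:F, c:F, d:F, e:F, g:F. ✗

∅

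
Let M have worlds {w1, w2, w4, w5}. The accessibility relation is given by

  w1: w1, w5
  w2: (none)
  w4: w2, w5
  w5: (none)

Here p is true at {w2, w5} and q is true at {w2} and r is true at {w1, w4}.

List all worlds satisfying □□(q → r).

w1: successors {w1, w5}; □(q → r) there: w1:T, w5:T. ✓
w2: no successors, so □□(q → r) holds vacuously. ✓
w4: successors {w2, w5}; □(q → r) there: w2:T, w5:T. ✓
w5: no successors, so □□(q → r) holds vacuously. ✓

{w1, w2, w4, w5}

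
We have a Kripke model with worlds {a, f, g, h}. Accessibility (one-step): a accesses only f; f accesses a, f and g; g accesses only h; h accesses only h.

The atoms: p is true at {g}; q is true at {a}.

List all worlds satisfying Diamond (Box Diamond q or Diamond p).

a: successors {f}; Box Diamond q or Diamond p there: f:T. ✓
f: successors {a, f, g}; Box Diamond q or Diamond p there: a:T, f:T, g:F. ✓
g: successors {h}; Box Diamond q or Diamond p there: h:F. ✗
h: successors {h}; Box Diamond q or Diamond p there: h:F. ✗

{a, f}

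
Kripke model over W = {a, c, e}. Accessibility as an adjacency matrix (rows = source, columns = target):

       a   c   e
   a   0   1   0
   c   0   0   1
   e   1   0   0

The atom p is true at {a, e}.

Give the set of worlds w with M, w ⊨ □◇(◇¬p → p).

{a, c, e}

a: successors {c}; ◇(◇¬p → p) there: c:T. ✓
c: successors {e}; ◇(◇¬p → p) there: e:T. ✓
e: successors {a}; ◇(◇¬p → p) there: a:T. ✓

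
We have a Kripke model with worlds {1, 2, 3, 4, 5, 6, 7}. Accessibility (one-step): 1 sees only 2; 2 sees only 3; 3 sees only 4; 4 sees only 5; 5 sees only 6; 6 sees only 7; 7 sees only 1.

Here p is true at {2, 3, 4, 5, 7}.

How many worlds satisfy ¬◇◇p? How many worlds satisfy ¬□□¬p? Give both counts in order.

2 and 5

For ¬◇◇p:
1: ◇◇p is T. ✗
2: ◇◇p is T. ✗
3: ◇◇p is T. ✗
4: ◇◇p is F. ✓
5: ◇◇p is T. ✗
6: ◇◇p is F. ✓
7: ◇◇p is T. ✗
— 2 worlds.
For ¬□□¬p:
1: □□¬p is F. ✓
2: □□¬p is F. ✓
3: □□¬p is F. ✓
4: □□¬p is T. ✗
5: □□¬p is F. ✓
6: □□¬p is T. ✗
7: □□¬p is F. ✓
— 5 worlds.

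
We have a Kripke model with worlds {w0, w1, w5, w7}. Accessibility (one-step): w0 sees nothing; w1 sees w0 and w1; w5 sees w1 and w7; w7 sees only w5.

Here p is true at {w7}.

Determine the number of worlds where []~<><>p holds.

w0: no successors, so []~<><>p holds vacuously. ✓
w1: successors {w0, w1}; ~<><>p there: w0:T, w1:T. ✓
w5: successors {w1, w7}; ~<><>p there: w1:T, w7:F. ✗
w7: successors {w5}; ~<><>p there: w5:T. ✓
Satisfying worlds: {w0, w1, w7}.

3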